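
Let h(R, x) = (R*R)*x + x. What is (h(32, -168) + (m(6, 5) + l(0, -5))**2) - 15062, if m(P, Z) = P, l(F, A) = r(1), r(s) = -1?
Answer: -187237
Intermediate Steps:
l(F, A) = -1
h(R, x) = x + x*R**2 (h(R, x) = R**2*x + x = x*R**2 + x = x + x*R**2)
(h(32, -168) + (m(6, 5) + l(0, -5))**2) - 15062 = (-168*(1 + 32**2) + (6 - 1)**2) - 15062 = (-168*(1 + 1024) + 5**2) - 15062 = (-168*1025 + 25) - 15062 = (-172200 + 25) - 15062 = -172175 - 15062 = -187237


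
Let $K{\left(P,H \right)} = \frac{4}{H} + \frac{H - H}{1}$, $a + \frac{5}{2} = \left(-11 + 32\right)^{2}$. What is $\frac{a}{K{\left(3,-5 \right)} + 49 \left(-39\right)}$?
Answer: $- \frac{4385}{19118} \approx -0.22936$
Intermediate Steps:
$a = \frac{877}{2}$ ($a = - \frac{5}{2} + \left(-11 + 32\right)^{2} = - \frac{5}{2} + 21^{2} = - \frac{5}{2} + 441 = \frac{877}{2} \approx 438.5$)
$K{\left(P,H \right)} = \frac{4}{H}$ ($K{\left(P,H \right)} = \frac{4}{H} + 0 \cdot 1 = \frac{4}{H} + 0 = \frac{4}{H}$)
$\frac{a}{K{\left(3,-5 \right)} + 49 \left(-39\right)} = \frac{877}{2 \left(\frac{4}{-5} + 49 \left(-39\right)\right)} = \frac{877}{2 \left(4 \left(- \frac{1}{5}\right) - 1911\right)} = \frac{877}{2 \left(- \frac{4}{5} - 1911\right)} = \frac{877}{2 \left(- \frac{9559}{5}\right)} = \frac{877}{2} \left(- \frac{5}{9559}\right) = - \frac{4385}{19118}$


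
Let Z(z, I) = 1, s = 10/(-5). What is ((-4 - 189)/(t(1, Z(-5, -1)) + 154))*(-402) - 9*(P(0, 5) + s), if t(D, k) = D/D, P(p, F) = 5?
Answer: 73401/155 ≈ 473.55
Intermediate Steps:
s = -2 (s = 10*(-1/5) = -2)
t(D, k) = 1
((-4 - 189)/(t(1, Z(-5, -1)) + 154))*(-402) - 9*(P(0, 5) + s) = ((-4 - 189)/(1 + 154))*(-402) - 9*(5 - 2) = -193/155*(-402) - 9*3 = -193*1/155*(-402) - 27 = -193/155*(-402) - 27 = 77586/155 - 27 = 73401/155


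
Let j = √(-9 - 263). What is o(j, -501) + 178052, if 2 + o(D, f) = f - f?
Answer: 178050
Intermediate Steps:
j = 4*I*√17 (j = √(-272) = 4*I*√17 ≈ 16.492*I)
o(D, f) = -2 (o(D, f) = -2 + (f - f) = -2 + 0 = -2)
o(j, -501) + 178052 = -2 + 178052 = 178050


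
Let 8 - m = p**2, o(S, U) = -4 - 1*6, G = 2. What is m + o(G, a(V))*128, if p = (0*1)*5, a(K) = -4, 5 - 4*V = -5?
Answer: -1272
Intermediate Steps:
V = 5/2 (V = 5/4 - 1/4*(-5) = 5/4 + 5/4 = 5/2 ≈ 2.5000)
p = 0 (p = 0*5 = 0)
o(S, U) = -10 (o(S, U) = -4 - 6 = -10)
m = 8 (m = 8 - 1*0**2 = 8 - 1*0 = 8 + 0 = 8)
m + o(G, a(V))*128 = 8 - 10*128 = 8 - 1280 = -1272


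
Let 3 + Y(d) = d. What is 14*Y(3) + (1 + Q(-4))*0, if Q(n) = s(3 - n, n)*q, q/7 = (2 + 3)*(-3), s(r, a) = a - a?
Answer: 0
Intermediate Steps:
Y(d) = -3 + d
s(r, a) = 0
q = -105 (q = 7*((2 + 3)*(-3)) = 7*(5*(-3)) = 7*(-15) = -105)
Q(n) = 0 (Q(n) = 0*(-105) = 0)
14*Y(3) + (1 + Q(-4))*0 = 14*(-3 + 3) + (1 + 0)*0 = 14*0 + 1*0 = 0 + 0 = 0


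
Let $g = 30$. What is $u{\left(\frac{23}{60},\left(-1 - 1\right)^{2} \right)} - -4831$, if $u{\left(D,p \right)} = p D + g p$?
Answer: $\frac{74288}{15} \approx 4952.5$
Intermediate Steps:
$u{\left(D,p \right)} = 30 p + D p$ ($u{\left(D,p \right)} = p D + 30 p = D p + 30 p = 30 p + D p$)
$u{\left(\frac{23}{60},\left(-1 - 1\right)^{2} \right)} - -4831 = \left(-1 - 1\right)^{2} \left(30 + \frac{23}{60}\right) - -4831 = \left(-2\right)^{2} \left(30 + 23 \cdot \frac{1}{60}\right) + 4831 = 4 \left(30 + \frac{23}{60}\right) + 4831 = 4 \cdot \frac{1823}{60} + 4831 = \frac{1823}{15} + 4831 = \frac{74288}{15}$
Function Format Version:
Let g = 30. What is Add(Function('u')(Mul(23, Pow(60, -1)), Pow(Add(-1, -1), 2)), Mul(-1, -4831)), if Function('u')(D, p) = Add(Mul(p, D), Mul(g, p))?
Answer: Rational(74288, 15) ≈ 4952.5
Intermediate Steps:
Function('u')(D, p) = Add(Mul(30, p), Mul(D, p)) (Function('u')(D, p) = Add(Mul(p, D), Mul(30, p)) = Add(Mul(D, p), Mul(30, p)) = Add(Mul(30, p), Mul(D, p)))
Add(Function('u')(Mul(23, Pow(60, -1)), Pow(Add(-1, -1), 2)), Mul(-1, -4831)) = Add(Mul(Pow(Add(-1, -1), 2), Add(30, Mul(23, Pow(60, -1)))), Mul(-1, -4831)) = Add(Mul(Pow(-2, 2), Add(30, Mul(23, Rational(1, 60)))), 4831) = Add(Mul(4, Add(30, Rational(23, 60))), 4831) = Add(Mul(4, Rational(1823, 60)), 4831) = Add(Rational(1823, 15), 4831) = Rational(74288, 15)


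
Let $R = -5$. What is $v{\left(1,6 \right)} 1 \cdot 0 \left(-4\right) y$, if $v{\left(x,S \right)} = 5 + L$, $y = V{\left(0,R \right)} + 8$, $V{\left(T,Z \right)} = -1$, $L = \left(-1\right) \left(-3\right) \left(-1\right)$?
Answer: $0$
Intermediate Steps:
$L = -3$ ($L = 3 \left(-1\right) = -3$)
$y = 7$ ($y = -1 + 8 = 7$)
$v{\left(x,S \right)} = 2$ ($v{\left(x,S \right)} = 5 - 3 = 2$)
$v{\left(1,6 \right)} 1 \cdot 0 \left(-4\right) y = 2 \cdot 1 \cdot 0 \left(-4\right) 7 = 2 \cdot 0 \left(-4\right) 7 = 2 \cdot 0 \cdot 7 = 0 \cdot 7 = 0$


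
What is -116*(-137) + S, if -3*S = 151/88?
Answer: 4195337/264 ≈ 15891.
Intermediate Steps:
S = -151/264 (S = -151/(3*88) = -⅓*151/88 = -151/264 ≈ -0.57197)
-116*(-137) + S = -116*(-137) - 151/264 = 15892 - 151/264 = 4195337/264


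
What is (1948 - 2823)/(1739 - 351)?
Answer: -875/1388 ≈ -0.63040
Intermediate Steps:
(1948 - 2823)/(1739 - 351) = -875/1388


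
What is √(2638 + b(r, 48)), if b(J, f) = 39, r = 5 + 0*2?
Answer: √2677 ≈ 51.740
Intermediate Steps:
r = 5 (r = 5 + 0 = 5)
√(2638 + b(r, 48)) = √(2638 + 39) = √2677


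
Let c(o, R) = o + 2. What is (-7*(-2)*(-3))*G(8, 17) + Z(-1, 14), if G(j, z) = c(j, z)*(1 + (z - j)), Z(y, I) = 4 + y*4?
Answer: -4200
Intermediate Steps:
Z(y, I) = 4 + 4*y
c(o, R) = 2 + o
G(j, z) = (2 + j)*(1 + z - j) (G(j, z) = (2 + j)*(1 + (z - j)) = (2 + j)*(1 + z - j))
(-7*(-2)*(-3))*G(8, 17) + Z(-1, 14) = (-7*(-2)*(-3))*((2 + 8)*(1 + 17 - 1*8)) + (4 + 4*(-1)) = (14*(-3))*(10*(1 + 17 - 8)) + (4 - 4) = -420*10 + 0 = -42*100 + 0 = -4200 + 0 = -4200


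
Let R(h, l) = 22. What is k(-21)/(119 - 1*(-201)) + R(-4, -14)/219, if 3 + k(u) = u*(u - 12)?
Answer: 15815/7008 ≈ 2.2567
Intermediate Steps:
k(u) = -3 + u*(-12 + u) (k(u) = -3 + u*(u - 12) = -3 + u*(-12 + u))
k(-21)/(119 - 1*(-201)) + R(-4, -14)/219 = (-3 + (-21)² - 12*(-21))/(119 - 1*(-201)) + 22/219 = (-3 + 441 + 252)/(119 + 201) + 22*(1/219) = 690/320 + 22/219 = 690*(1/320) + 22/219 = 69/32 + 22/219 = 15815/7008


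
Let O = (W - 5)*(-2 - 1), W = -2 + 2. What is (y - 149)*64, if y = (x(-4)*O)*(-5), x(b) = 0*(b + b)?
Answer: -9536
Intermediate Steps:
W = 0
x(b) = 0 (x(b) = 0*(2*b) = 0)
O = 15 (O = (0 - 5)*(-2 - 1) = -5*(-3) = 15)
y = 0 (y = (0*15)*(-5) = 0*(-5) = 0)
(y - 149)*64 = (0 - 149)*64 = -149*64 = -9536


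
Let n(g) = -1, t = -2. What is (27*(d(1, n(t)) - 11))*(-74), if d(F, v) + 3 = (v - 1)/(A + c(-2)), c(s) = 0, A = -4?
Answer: 26973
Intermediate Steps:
d(F, v) = -11/4 - v/4 (d(F, v) = -3 + (v - 1)/(-4 + 0) = -3 + (-1 + v)/(-4) = -3 + (-1 + v)*(-¼) = -3 + (¼ - v/4) = -11/4 - v/4)
(27*(d(1, n(t)) - 11))*(-74) = (27*((-11/4 - ¼*(-1)) - 11))*(-74) = (27*((-11/4 + ¼) - 11))*(-74) = (27*(-5/2 - 11))*(-74) = (27*(-27/2))*(-74) = -729/2*(-74) = 26973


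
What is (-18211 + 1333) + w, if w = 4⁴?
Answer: -16622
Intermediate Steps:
w = 256
(-18211 + 1333) + w = (-18211 + 1333) + 256 = -16878 + 256 = -16622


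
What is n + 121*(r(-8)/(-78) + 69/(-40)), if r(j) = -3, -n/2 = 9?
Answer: -115477/520 ≈ -222.07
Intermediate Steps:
n = -18 (n = -2*9 = -18)
n + 121*(r(-8)/(-78) + 69/(-40)) = -18 + 121*(-3/(-78) + 69/(-40)) = -18 + 121*(-3*(-1/78) + 69*(-1/40)) = -18 + 121*(1/26 - 69/40) = -18 + 121*(-877/520) = -18 - 106117/520 = -115477/520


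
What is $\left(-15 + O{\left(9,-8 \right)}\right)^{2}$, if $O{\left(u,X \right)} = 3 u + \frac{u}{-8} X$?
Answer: $441$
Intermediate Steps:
$O{\left(u,X \right)} = 3 u - \frac{X u}{8}$ ($O{\left(u,X \right)} = 3 u + u \left(- \frac{1}{8}\right) X = 3 u + - \frac{u}{8} X = 3 u - \frac{X u}{8}$)
$\left(-15 + O{\left(9,-8 \right)}\right)^{2} = \left(-15 + \frac{1}{8} \cdot 9 \left(24 - -8\right)\right)^{2} = \left(-15 + \frac{1}{8} \cdot 9 \left(24 + 8\right)\right)^{2} = \left(-15 + \frac{1}{8} \cdot 9 \cdot 32\right)^{2} = \left(-15 + 36\right)^{2} = 21^{2} = 441$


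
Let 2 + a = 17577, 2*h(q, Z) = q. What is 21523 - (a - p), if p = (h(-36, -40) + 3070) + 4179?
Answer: 11179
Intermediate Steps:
h(q, Z) = q/2
a = 17575 (a = -2 + 17577 = 17575)
p = 7231 (p = ((½)*(-36) + 3070) + 4179 = (-18 + 3070) + 4179 = 3052 + 4179 = 7231)
21523 - (a - p) = 21523 - (17575 - 1*7231) = 21523 - (17575 - 7231) = 21523 - 1*10344 = 21523 - 10344 = 11179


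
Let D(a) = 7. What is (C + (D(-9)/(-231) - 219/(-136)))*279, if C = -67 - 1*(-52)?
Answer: -5601297/1496 ≈ -3744.2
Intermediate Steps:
C = -15 (C = -67 + 52 = -15)
(C + (D(-9)/(-231) - 219/(-136)))*279 = (-15 + (7/(-231) - 219/(-136)))*279 = (-15 + (7*(-1/231) - 219*(-1/136)))*279 = (-15 + (-1/33 + 219/136))*279 = (-15 + 7091/4488)*279 = -60229/4488*279 = -5601297/1496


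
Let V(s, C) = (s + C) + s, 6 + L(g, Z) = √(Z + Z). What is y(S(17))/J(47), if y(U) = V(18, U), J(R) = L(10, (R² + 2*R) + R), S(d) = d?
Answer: 3/44 + 5*√47/44 ≈ 0.84723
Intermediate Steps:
L(g, Z) = -6 + √2*√Z (L(g, Z) = -6 + √(Z + Z) = -6 + √(2*Z) = -6 + √2*√Z)
J(R) = -6 + √2*√(R² + 3*R) (J(R) = -6 + √2*√((R² + 2*R) + R) = -6 + √2*√(R² + 3*R))
V(s, C) = C + 2*s (V(s, C) = (C + s) + s = C + 2*s)
y(U) = 36 + U (y(U) = U + 2*18 = U + 36 = 36 + U)
y(S(17))/J(47) = (36 + 17)/(-6 + √2*√(47*(3 + 47))) = 53/(-6 + √2*√(47*50)) = 53/(-6 + √2*√2350) = 53/(-6 + √2*(5*√94)) = 53/(-6 + 10*√47)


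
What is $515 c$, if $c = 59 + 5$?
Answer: $32960$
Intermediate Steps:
$c = 64$
$515 c = 515 \cdot 64 = 32960$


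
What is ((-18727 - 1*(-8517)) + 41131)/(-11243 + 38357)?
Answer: 10307/9038 ≈ 1.1404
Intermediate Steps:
((-18727 - 1*(-8517)) + 41131)/(-11243 + 38357) = ((-18727 + 8517) + 41131)/27114 = (-10210 + 41131)*(1/27114) = 30921*(1/27114) = 10307/9038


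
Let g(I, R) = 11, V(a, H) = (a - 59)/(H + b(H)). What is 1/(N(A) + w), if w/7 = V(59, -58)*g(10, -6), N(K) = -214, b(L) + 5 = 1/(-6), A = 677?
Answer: -1/214 ≈ -0.0046729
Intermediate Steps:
b(L) = -31/6 (b(L) = -5 + 1/(-6) = -5 - ⅙ = -31/6)
V(a, H) = (-59 + a)/(-31/6 + H) (V(a, H) = (a - 59)/(H - 31/6) = (-59 + a)/(-31/6 + H))
w = 0 (w = 7*((6*(-59 + 59)/(-31 + 6*(-58)))*11) = 7*((6*0/(-31 - 348))*11) = 7*((6*0/(-379))*11) = 7*((6*(-1/379)*0)*11) = 7*(0*11) = 7*0 = 0)
1/(N(A) + w) = 1/(-214 + 0) = 1/(-214) = -1/214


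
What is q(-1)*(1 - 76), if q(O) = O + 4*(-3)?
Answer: 975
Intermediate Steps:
q(O) = -12 + O (q(O) = O - 12 = -12 + O)
q(-1)*(1 - 76) = (-12 - 1)*(1 - 76) = -13*(-75) = 975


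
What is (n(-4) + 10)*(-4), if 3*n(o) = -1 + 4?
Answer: -44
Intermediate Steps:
n(o) = 1 (n(o) = (-1 + 4)/3 = (1/3)*3 = 1)
(n(-4) + 10)*(-4) = (1 + 10)*(-4) = 11*(-4) = -44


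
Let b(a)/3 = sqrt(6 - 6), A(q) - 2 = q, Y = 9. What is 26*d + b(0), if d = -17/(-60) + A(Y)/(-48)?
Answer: 169/120 ≈ 1.4083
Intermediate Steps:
A(q) = 2 + q
b(a) = 0 (b(a) = 3*sqrt(6 - 6) = 3*sqrt(0) = 3*0 = 0)
d = 13/240 (d = -17/(-60) + (2 + 9)/(-48) = -17*(-1/60) + 11*(-1/48) = 17/60 - 11/48 = 13/240 ≈ 0.054167)
26*d + b(0) = 26*(13/240) + 0 = 169/120 + 0 = 169/120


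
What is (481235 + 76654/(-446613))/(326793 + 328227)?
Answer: 214925730401/292540447260 ≈ 0.73469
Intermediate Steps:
(481235 + 76654/(-446613))/(326793 + 328227) = (481235 + 76654*(-1/446613))/655020 = (481235 - 76654/446613)*(1/655020) = (214925730401/446613)*(1/655020) = 214925730401/292540447260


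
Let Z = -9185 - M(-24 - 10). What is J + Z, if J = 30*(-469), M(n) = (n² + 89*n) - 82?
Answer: -21303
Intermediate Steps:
M(n) = -82 + n² + 89*n
Z = -7233 (Z = -9185 - (-82 + (-24 - 10)² + 89*(-24 - 10)) = -9185 - (-82 + (-34)² + 89*(-34)) = -9185 - (-82 + 1156 - 3026) = -9185 - 1*(-1952) = -9185 + 1952 = -7233)
J = -14070
J + Z = -14070 - 7233 = -21303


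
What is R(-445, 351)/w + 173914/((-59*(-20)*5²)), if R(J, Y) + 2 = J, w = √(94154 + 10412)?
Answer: 86957/14750 - 447*√2134/14938 ≈ 4.5131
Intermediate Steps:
w = 7*√2134 (w = √104566 = 7*√2134 ≈ 323.37)
R(J, Y) = -2 + J
R(-445, 351)/w + 173914/((-59*(-20)*5²)) = (-2 - 445)/((7*√2134)) + 173914/((-59*(-20)*5²)) = -447*√2134/14938 + 173914/((1180*25)) = -447*√2134/14938 + 173914/29500 = -447*√2134/14938 + 173914*(1/29500) = -447*√2134/14938 + 86957/14750 = 86957/14750 - 447*√2134/14938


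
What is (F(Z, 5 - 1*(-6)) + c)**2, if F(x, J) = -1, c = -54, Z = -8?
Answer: 3025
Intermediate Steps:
(F(Z, 5 - 1*(-6)) + c)**2 = (-1 - 54)**2 = (-55)**2 = 3025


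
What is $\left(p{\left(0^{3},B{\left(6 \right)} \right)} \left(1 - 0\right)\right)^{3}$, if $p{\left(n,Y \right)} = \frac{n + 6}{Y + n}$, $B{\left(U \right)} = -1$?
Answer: $-216$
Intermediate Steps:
$p{\left(n,Y \right)} = \frac{6 + n}{Y + n}$
$\left(p{\left(0^{3},B{\left(6 \right)} \right)} \left(1 - 0\right)\right)^{3} = \left(\frac{6 + 0^{3}}{-1 + 0^{3}} \left(1 - 0\right)\right)^{3} = \left(\frac{6 + 0}{-1 + 0} \left(1 + 0\right)\right)^{3} = \left(\frac{1}{-1} \cdot 6 \cdot 1\right)^{3} = \left(\left(-1\right) 6 \cdot 1\right)^{3} = \left(\left(-6\right) 1\right)^{3} = \left(-6\right)^{3} = -216$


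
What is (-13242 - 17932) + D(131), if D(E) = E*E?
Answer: -14013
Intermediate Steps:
D(E) = E²
(-13242 - 17932) + D(131) = (-13242 - 17932) + 131² = -31174 + 17161 = -14013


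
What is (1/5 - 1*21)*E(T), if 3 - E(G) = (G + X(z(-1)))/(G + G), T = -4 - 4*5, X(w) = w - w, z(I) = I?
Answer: -52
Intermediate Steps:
X(w) = 0
T = -24 (T = -4 - 20 = -24)
E(G) = 5/2 (E(G) = 3 - (G + 0)/(G + G) = 3 - G/(2*G) = 3 - G*1/(2*G) = 3 - 1*½ = 3 - ½ = 5/2)
(1/5 - 1*21)*E(T) = (1/5 - 1*21)*(5/2) = (⅕ - 21)*(5/2) = -104/5*5/2 = -52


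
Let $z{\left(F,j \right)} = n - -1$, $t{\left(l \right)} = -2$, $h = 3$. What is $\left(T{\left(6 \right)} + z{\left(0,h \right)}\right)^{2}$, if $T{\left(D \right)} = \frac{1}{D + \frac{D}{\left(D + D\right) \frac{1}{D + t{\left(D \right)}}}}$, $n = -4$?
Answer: $\frac{529}{64} \approx 8.2656$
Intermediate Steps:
$z{\left(F,j \right)} = -3$ ($z{\left(F,j \right)} = -4 - -1 = -4 + 1 = -3$)
$T{\left(D \right)} = \frac{1}{-1 + \frac{3 D}{2}}$ ($T{\left(D \right)} = \frac{1}{D + \frac{D}{\left(D + D\right) \frac{1}{D - 2}}} = \frac{1}{D + \frac{D}{2 D \frac{1}{-2 + D}}} = \frac{1}{D + D \frac{-2 + D}{2 D}} = \frac{1}{D + \left(-1 + \frac{D}{2}\right)} = \frac{1}{-1 + \frac{3 D}{2}}$)
$\left(T{\left(6 \right)} + z{\left(0,h \right)}\right)^{2} = \left(\frac{2}{-2 + 3 \cdot 6} - 3\right)^{2} = \left(\frac{2}{-2 + 18} - 3\right)^{2} = \left(\frac{2}{16} - 3\right)^{2} = \left(2 \cdot \frac{1}{16} - 3\right)^{2} = \left(\frac{1}{8} - 3\right)^{2} = \left(- \frac{23}{8}\right)^{2} = \frac{529}{64}$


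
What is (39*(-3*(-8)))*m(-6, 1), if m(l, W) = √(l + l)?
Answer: 1872*I*√3 ≈ 3242.4*I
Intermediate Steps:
m(l, W) = √2*√l (m(l, W) = √(2*l) = √2*√l)
(39*(-3*(-8)))*m(-6, 1) = (39*(-3*(-8)))*(√2*√(-6)) = (39*24)*(√2*(I*√6)) = 936*(2*I*√3) = 1872*I*√3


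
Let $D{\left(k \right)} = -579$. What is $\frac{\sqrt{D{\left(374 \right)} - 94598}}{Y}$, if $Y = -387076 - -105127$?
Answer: $- \frac{i \sqrt{95177}}{281949} \approx - 0.0010942 i$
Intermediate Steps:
$Y = -281949$ ($Y = -387076 + 105127 = -281949$)
$\frac{\sqrt{D{\left(374 \right)} - 94598}}{Y} = \frac{\sqrt{-579 - 94598}}{-281949} = \sqrt{-95177} \left(- \frac{1}{281949}\right) = i \sqrt{95177} \left(- \frac{1}{281949}\right) = - \frac{i \sqrt{95177}}{281949}$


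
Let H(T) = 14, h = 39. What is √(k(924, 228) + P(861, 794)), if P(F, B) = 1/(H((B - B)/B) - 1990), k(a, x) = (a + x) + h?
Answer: √1162587010/988 ≈ 34.511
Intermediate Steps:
k(a, x) = 39 + a + x (k(a, x) = (a + x) + 39 = 39 + a + x)
P(F, B) = -1/1976 (P(F, B) = 1/(14 - 1990) = 1/(-1976) = -1/1976)
√(k(924, 228) + P(861, 794)) = √((39 + 924 + 228) - 1/1976) = √(1191 - 1/1976) = √(2353415/1976) = √1162587010/988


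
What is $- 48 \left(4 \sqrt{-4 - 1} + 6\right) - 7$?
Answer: $-295 - 192 i \sqrt{5} \approx -295.0 - 429.33 i$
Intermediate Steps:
$- 48 \left(4 \sqrt{-4 - 1} + 6\right) - 7 = - 48 \left(4 \sqrt{-5} + 6\right) - 7 = - 48 \left(4 i \sqrt{5} + 6\right) - 7 = - 48 \left(6 + 4 i \sqrt{5}\right) - 7 = \left(-288 - 192 i \sqrt{5}\right) - 7 = -295 - 192 i \sqrt{5}$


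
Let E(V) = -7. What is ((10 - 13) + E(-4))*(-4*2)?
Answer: 80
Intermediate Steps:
((10 - 13) + E(-4))*(-4*2) = ((10 - 13) - 7)*(-4*2) = (-3 - 7)*(-8) = -10*(-8) = 80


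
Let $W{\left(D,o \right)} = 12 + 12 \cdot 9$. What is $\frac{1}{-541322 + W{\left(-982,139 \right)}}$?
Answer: $- \frac{1}{541202} \approx -1.8477 \cdot 10^{-6}$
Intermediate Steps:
$W{\left(D,o \right)} = 120$ ($W{\left(D,o \right)} = 12 + 108 = 120$)
$\frac{1}{-541322 + W{\left(-982,139 \right)}} = \frac{1}{-541322 + 120} = \frac{1}{-541202} = - \frac{1}{541202}$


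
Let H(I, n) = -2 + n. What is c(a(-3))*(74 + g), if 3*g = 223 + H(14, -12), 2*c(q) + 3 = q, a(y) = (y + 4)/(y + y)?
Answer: -8189/36 ≈ -227.47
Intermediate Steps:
a(y) = (4 + y)/(2*y) (a(y) = (4 + y)/((2*y)) = (4 + y)*(1/(2*y)) = (4 + y)/(2*y))
c(q) = -3/2 + q/2
g = 209/3 (g = (223 + (-2 - 12))/3 = (223 - 14)/3 = (1/3)*209 = 209/3 ≈ 69.667)
c(a(-3))*(74 + g) = (-3/2 + ((1/2)*(4 - 3)/(-3))/2)*(74 + 209/3) = (-3/2 + ((1/2)*(-1/3)*1)/2)*(431/3) = (-3/2 + (1/2)*(-1/6))*(431/3) = (-3/2 - 1/12)*(431/3) = -19/12*431/3 = -8189/36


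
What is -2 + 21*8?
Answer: 166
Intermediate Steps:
-2 + 21*8 = -2 + 168 = 166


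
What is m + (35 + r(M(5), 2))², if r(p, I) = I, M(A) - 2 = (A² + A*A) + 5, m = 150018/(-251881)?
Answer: 344675071/251881 ≈ 1368.4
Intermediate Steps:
m = -150018/251881 (m = 150018*(-1/251881) = -150018/251881 ≈ -0.59559)
M(A) = 7 + 2*A² (M(A) = 2 + ((A² + A*A) + 5) = 2 + ((A² + A²) + 5) = 2 + (2*A² + 5) = 2 + (5 + 2*A²) = 7 + 2*A²)
m + (35 + r(M(5), 2))² = -150018/251881 + (35 + 2)² = -150018/251881 + 37² = -150018/251881 + 1369 = 344675071/251881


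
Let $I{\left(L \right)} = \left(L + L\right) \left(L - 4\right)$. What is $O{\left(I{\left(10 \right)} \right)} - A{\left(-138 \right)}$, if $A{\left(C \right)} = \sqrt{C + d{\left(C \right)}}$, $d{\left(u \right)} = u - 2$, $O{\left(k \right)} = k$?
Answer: $120 - i \sqrt{278} \approx 120.0 - 16.673 i$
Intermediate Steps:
$I{\left(L \right)} = 2 L \left(-4 + L\right)$
$d{\left(u \right)} = -2 + u$
$A{\left(C \right)} = \sqrt{-2 + 2 C}$ ($A{\left(C \right)} = \sqrt{C + \left(-2 + C\right)} = \sqrt{-2 + 2 C}$)
$O{\left(I{\left(10 \right)} \right)} - A{\left(-138 \right)} = 2 \cdot 10 \left(-4 + 10\right) - \sqrt{-2 + 2 \left(-138\right)} = 2 \cdot 10 \cdot 6 - \sqrt{-2 - 276} = 120 - \sqrt{-278} = 120 - i \sqrt{278}$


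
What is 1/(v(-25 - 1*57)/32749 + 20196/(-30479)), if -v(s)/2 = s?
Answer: -998156771/656400248 ≈ -1.5207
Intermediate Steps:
v(s) = -2*s
1/(v(-25 - 1*57)/32749 + 20196/(-30479)) = 1/(-2*(-25 - 1*57)/32749 + 20196/(-30479)) = 1/(-2*(-25 - 57)*(1/32749) + 20196*(-1/30479)) = 1/(-2*(-82)*(1/32749) - 20196/30479) = 1/(164*(1/32749) - 20196/30479) = 1/(164/32749 - 20196/30479) = 1/(-656400248/998156771) = -998156771/656400248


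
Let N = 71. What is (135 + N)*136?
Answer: 28016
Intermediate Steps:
(135 + N)*136 = (135 + 71)*136 = 206*136 = 28016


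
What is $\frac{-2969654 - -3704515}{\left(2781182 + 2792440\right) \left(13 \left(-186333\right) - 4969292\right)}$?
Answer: $- \frac{734861}{41198101421262} \approx -1.7837 \cdot 10^{-8}$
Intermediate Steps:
$\frac{-2969654 - -3704515}{\left(2781182 + 2792440\right) \left(13 \left(-186333\right) - 4969292\right)} = \frac{-2969654 + 3704515}{5573622 \left(-2422329 - 4969292\right)} = \frac{734861}{5573622 \left(-7391621\right)} = \frac{734861}{-41198101421262} = 734861 \left(- \frac{1}{41198101421262}\right) = - \frac{734861}{41198101421262}$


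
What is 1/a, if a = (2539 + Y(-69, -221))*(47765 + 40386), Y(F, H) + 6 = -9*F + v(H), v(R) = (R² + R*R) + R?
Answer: 1/8869312865 ≈ 1.1275e-10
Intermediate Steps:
v(R) = R + 2*R² (v(R) = (R² + R²) + R = 2*R² + R = R + 2*R²)
Y(F, H) = -6 - 9*F + H*(1 + 2*H) (Y(F, H) = -6 + (-9*F + H*(1 + 2*H)) = -6 - 9*F + H*(1 + 2*H))
a = 8869312865 (a = (2539 + (-6 - 9*(-69) - 221*(1 + 2*(-221))))*(47765 + 40386) = (2539 + (-6 + 621 - 221*(1 - 442)))*88151 = (2539 + (-6 + 621 - 221*(-441)))*88151 = (2539 + (-6 + 621 + 97461))*88151 = (2539 + 98076)*88151 = 100615*88151 = 8869312865)
1/a = 1/8869312865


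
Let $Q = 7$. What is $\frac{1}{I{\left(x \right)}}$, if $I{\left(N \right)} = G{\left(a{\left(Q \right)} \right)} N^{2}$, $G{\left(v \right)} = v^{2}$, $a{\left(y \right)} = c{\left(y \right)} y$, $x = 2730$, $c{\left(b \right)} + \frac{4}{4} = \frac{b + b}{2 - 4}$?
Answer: $\frac{1}{23372294400} \approx 4.2786 \cdot 10^{-11}$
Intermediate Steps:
$c{\left(b \right)} = -1 - b$ ($c{\left(b \right)} = -1 + \frac{b + b}{2 - 4} = -1 + \frac{2 b}{-2} = -1 + 2 b \left(- \frac{1}{2}\right) = -1 - b$)
$a{\left(y \right)} = y \left(-1 - y\right)$ ($a{\left(y \right)} = \left(-1 - y\right) y = y \left(-1 - y\right)$)
$I{\left(N \right)} = 3136 N^{2}$ ($I{\left(N \right)} = \left(\left(-1\right) 7 \left(1 + 7\right)\right)^{2} N^{2} = \left(\left(-1\right) 7 \cdot 8\right)^{2} N^{2} = \left(-56\right)^{2} N^{2} = 3136 N^{2}$)
$\frac{1}{I{\left(x \right)}} = \frac{1}{3136 \cdot 2730^{2}} = \frac{1}{3136 \cdot 7452900} = \frac{1}{23372294400}$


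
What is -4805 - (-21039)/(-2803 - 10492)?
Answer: -63903514/13295 ≈ -4806.6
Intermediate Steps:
-4805 - (-21039)/(-2803 - 10492) = -4805 - (-21039)/(-13295) = -4805 - (-21039)*(-1)/13295 = -4805 - 1*21039/13295 = -4805 - 21039/13295 = -63903514/13295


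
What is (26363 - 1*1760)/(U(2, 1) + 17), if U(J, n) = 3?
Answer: 24603/20 ≈ 1230.2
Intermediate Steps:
(26363 - 1*1760)/(U(2, 1) + 17) = (26363 - 1*1760)/(3 + 17) = (26363 - 1760)/20 = (1/20)*24603 = 24603/20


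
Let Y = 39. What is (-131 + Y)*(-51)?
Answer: 4692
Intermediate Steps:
(-131 + Y)*(-51) = (-131 + 39)*(-51) = -92*(-51) = 4692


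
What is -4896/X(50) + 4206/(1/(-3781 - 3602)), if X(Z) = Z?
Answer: -776324898/25 ≈ -3.1053e+7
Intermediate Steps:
-4896/X(50) + 4206/(1/(-3781 - 3602)) = -4896/50 + 4206/(1/(-3781 - 3602)) = -4896*1/50 + 4206/(1/(-7383)) = -2448/25 + 4206/(-1/7383) = -2448/25 + 4206*(-7383) = -2448/25 - 31052898 = -776324898/25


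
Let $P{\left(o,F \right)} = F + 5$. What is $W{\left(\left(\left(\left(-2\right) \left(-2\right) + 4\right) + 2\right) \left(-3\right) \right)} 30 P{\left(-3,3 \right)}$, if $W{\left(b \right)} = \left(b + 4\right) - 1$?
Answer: $-6480$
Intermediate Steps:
$W{\left(b \right)} = 3 + b$ ($W{\left(b \right)} = \left(4 + b\right) - 1 = 3 + b$)
$P{\left(o,F \right)} = 5 + F$
$W{\left(\left(\left(\left(-2\right) \left(-2\right) + 4\right) + 2\right) \left(-3\right) \right)} 30 P{\left(-3,3 \right)} = \left(3 + \left(\left(\left(-2\right) \left(-2\right) + 4\right) + 2\right) \left(-3\right)\right) 30 \left(5 + 3\right) = \left(3 + \left(\left(4 + 4\right) + 2\right) \left(-3\right)\right) 30 \cdot 8 = \left(3 + \left(8 + 2\right) \left(-3\right)\right) 30 \cdot 8 = \left(3 + 10 \left(-3\right)\right) 30 \cdot 8 = \left(3 - 30\right) 30 \cdot 8 = \left(-27\right) 30 \cdot 8 = \left(-810\right) 8 = -6480$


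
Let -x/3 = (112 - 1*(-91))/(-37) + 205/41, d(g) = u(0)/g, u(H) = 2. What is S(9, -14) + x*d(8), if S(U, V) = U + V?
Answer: -343/74 ≈ -4.6351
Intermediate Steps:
d(g) = 2/g
x = 54/37 (x = -3*((112 - 1*(-91))/(-37) + 205/41) = -3*((112 + 91)*(-1/37) + 205*(1/41)) = -3*(203*(-1/37) + 5) = -3*(-203/37 + 5) = -3*(-18/37) = 54/37 ≈ 1.4595)
S(9, -14) + x*d(8) = (9 - 14) + 54*(2/8)/37 = -5 + 54*(2*(⅛))/37 = -5 + (54/37)*(¼) = -5 + 27/74 = -343/74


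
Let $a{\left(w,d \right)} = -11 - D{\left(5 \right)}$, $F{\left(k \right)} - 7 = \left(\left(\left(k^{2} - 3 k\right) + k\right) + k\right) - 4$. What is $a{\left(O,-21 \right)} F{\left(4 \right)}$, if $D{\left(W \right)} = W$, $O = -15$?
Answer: $-240$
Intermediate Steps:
$F{\left(k \right)} = 3 + k^{2} - k$ ($F{\left(k \right)} = 7 - \left(4 + k - k^{2}\right) = 3 + k^{2} - k$)
$a{\left(w,d \right)} = -16$ ($a{\left(w,d \right)} = -11 - 5 = -16$)
$a{\left(O,-21 \right)} F{\left(4 \right)} = - 16 \left(3 + 4^{2} - 4\right) = - 16 \left(3 + 16 - 4\right) = \left(-16\right) 15 = -240$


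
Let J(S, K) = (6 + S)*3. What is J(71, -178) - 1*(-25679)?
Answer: 25910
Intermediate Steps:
J(S, K) = 18 + 3*S
J(71, -178) - 1*(-25679) = (18 + 3*71) - 1*(-25679) = (18 + 213) + 25679 = 231 + 25679 = 25910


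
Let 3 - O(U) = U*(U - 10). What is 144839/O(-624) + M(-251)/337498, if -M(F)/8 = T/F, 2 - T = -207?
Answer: -6134469806693/16756583832387 ≈ -0.36609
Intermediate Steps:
T = 209 (T = 2 - 1*(-207) = 2 + 207 = 209)
O(U) = 3 - U*(-10 + U) (O(U) = 3 - U*(U - 10) = 3 - U*(-10 + U))
M(F) = -1672/F
144839/O(-624) + M(-251)/337498 = 144839/(3 - 1*(-624)**2 + 10*(-624)) - 1672/(-251)/337498 = 144839/(3 - 1*389376 - 6240) - 1672*(-1/251)*(1/337498) = 144839/(3 - 389376 - 6240) + (1672/251)*(1/337498) = 144839/(-395613) + 836/42355999 = 144839*(-1/395613) + 836/42355999 = -144839/395613 + 836/42355999 = -6134469806693/16756583832387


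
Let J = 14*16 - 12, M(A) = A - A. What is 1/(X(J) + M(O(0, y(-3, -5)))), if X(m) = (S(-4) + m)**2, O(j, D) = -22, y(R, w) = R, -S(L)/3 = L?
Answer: 1/50176 ≈ 1.9930e-5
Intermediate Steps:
S(L) = -3*L
M(A) = 0
J = 212 (J = 224 - 12 = 212)
X(m) = (12 + m)**2 (X(m) = (-3*(-4) + m)**2 = (12 + m)**2)
1/(X(J) + M(O(0, y(-3, -5)))) = 1/((12 + 212)**2 + 0) = 1/(224**2 + 0) = 1/(50176 + 0) = 1/50176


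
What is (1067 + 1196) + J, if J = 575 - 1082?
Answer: 1756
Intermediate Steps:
J = -507
(1067 + 1196) + J = (1067 + 1196) - 507 = 2263 - 507 = 1756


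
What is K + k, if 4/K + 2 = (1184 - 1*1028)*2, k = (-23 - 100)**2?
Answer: 2344997/155 ≈ 15129.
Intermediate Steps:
k = 15129 (k = (-123)**2 = 15129)
K = 2/155 (K = 4/(-2 + (1184 - 1*1028)*2) = 4/(-2 + (1184 - 1028)*2) = 4/(-2 + 156*2) = 4/(-2 + 312) = 4/310 = 4*(1/310) = 2/155 ≈ 0.012903)
K + k = 2/155 + 15129 = 2344997/155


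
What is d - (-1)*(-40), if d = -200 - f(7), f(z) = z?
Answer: -247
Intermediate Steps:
d = -207 (d = -200 - 1*7 = -200 - 7 = -207)
d - (-1)*(-40) = -207 - (-1)*(-40) = -207 - 1*40 = -207 - 40 = -247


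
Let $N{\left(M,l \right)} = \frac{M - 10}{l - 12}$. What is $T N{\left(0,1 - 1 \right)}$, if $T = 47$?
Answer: $\frac{235}{6} \approx 39.167$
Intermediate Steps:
$N{\left(M,l \right)} = \frac{-10 + M}{-12 + l}$
$T N{\left(0,1 - 1 \right)} = 47 \frac{-10 + 0}{-12 + \left(1 - 1\right)} = 47 \frac{1}{-12 + 0} \left(-10\right) = 47 \frac{1}{-12} \left(-10\right) = 47 \left(\left(- \frac{1}{12}\right) \left(-10\right)\right) = 47 \cdot \frac{5}{6} = \frac{235}{6}$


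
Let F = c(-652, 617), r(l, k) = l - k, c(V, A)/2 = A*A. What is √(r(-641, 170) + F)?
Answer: √760567 ≈ 872.10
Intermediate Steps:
c(V, A) = 2*A² (c(V, A) = 2*(A*A) = 2*A²)
F = 761378 (F = 2*617² = 2*380689 = 761378)
√(r(-641, 170) + F) = √((-641 - 1*170) + 761378) = √((-641 - 170) + 761378) = √(-811 + 761378) = √760567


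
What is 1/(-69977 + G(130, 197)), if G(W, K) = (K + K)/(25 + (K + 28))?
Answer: -125/8746928 ≈ -1.4291e-5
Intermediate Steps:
G(W, K) = 2*K/(53 + K) (G(W, K) = (2*K)/(25 + (28 + K)) = (2*K)/(53 + K) = 2*K/(53 + K))
1/(-69977 + G(130, 197)) = 1/(-69977 + 2*197/(53 + 197)) = 1/(-69977 + 2*197/250) = 1/(-69977 + 2*197*(1/250)) = 1/(-69977 + 197/125) = 1/(-8746928/125) = -125/8746928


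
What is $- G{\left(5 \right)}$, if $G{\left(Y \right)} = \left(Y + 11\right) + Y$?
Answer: $-21$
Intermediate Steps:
$G{\left(Y \right)} = 11 + 2 Y$ ($G{\left(Y \right)} = \left(11 + Y\right) + Y = 11 + 2 Y$)
$- G{\left(5 \right)} = - (11 + 2 \cdot 5) = - (11 + 10) = \left(-1\right) 21 = -21$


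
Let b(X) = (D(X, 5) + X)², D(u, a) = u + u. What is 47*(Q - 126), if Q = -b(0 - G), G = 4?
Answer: -12690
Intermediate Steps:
D(u, a) = 2*u
b(X) = 9*X² (b(X) = (2*X + X)² = (3*X)² = 9*X²)
Q = -144 (Q = -9*(0 - 1*4)² = -9*(0 - 4)² = -9*(-4)² = -9*16 = -1*144 = -144)
47*(Q - 126) = 47*(-144 - 126) = 47*(-270) = -12690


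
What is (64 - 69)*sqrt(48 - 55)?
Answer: -5*I*sqrt(7) ≈ -13.229*I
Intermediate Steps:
(64 - 69)*sqrt(48 - 55) = -5*I*sqrt(7)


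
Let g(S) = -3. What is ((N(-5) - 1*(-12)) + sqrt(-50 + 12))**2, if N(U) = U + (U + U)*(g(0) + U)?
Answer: (87 + I*sqrt(38))**2 ≈ 7531.0 + 1072.6*I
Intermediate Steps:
N(U) = U + 2*U*(-3 + U) (N(U) = U + (U + U)*(-3 + U) = U + (2*U)*(-3 + U) = U + 2*U*(-3 + U))
((N(-5) - 1*(-12)) + sqrt(-50 + 12))**2 = ((-5*(-5 + 2*(-5)) - 1*(-12)) + sqrt(-50 + 12))**2 = ((-5*(-5 - 10) + 12) + sqrt(-38))**2 = ((-5*(-15) + 12) + I*sqrt(38))**2 = ((75 + 12) + I*sqrt(38))**2 = (87 + I*sqrt(38))**2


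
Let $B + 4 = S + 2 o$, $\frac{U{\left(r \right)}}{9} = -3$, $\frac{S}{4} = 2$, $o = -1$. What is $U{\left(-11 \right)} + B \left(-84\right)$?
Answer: $-195$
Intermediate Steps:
$S = 8$ ($S = 4 \cdot 2 = 8$)
$U{\left(r \right)} = -27$ ($U{\left(r \right)} = 9 \left(-3\right) = -27$)
$B = 2$ ($B = -4 + \left(8 + 2 \left(-1\right)\right) = -4 + \left(8 - 2\right) = -4 + 6 = 2$)
$U{\left(-11 \right)} + B \left(-84\right) = -27 + 2 \left(-84\right) = -27 - 168 = -195$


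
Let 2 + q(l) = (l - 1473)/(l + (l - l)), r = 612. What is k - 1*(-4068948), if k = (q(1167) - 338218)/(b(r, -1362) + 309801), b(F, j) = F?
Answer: 163776004243718/40250219 ≈ 4.0689e+6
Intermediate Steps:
q(l) = -2 + (-1473 + l)/l (q(l) = -2 + (l - 1473)/(l + (l - l)) = -2 + (-1473 + l)/(l + 0) = -2 + (-1473 + l)/l)
k = -43855894/40250219 (k = ((-1473 - 1*1167)/1167 - 338218)/(612 + 309801) = ((-1473 - 1167)/1167 - 338218)/310413 = ((1/1167)*(-2640) - 338218)*(1/310413) = (-880/389 - 338218)*(1/310413) = -131567682/389*1/310413 = -43855894/40250219 ≈ -1.0896)
k - 1*(-4068948) = -43855894/40250219 - 1*(-4068948) = -43855894/40250219 + 4068948 = 163776004243718/40250219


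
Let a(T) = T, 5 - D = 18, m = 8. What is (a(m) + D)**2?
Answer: 25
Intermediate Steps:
D = -13 (D = 5 - 1*18 = 5 - 18 = -13)
(a(m) + D)**2 = (8 - 13)**2 = (-5)**2 = 25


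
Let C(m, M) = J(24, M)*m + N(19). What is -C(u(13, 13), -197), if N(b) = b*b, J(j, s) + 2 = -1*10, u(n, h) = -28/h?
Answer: -5029/13 ≈ -386.85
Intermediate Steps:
J(j, s) = -12 (J(j, s) = -2 - 1*10 = -2 - 10 = -12)
N(b) = b²
C(m, M) = 361 - 12*m (C(m, M) = -12*m + 19² = -12*m + 361 = 361 - 12*m)
-C(u(13, 13), -197) = -(361 - (-336)/13) = -(361 - 12*(-28/13)) = -(361 + 336/13) = -1*5029/13 = -5029/13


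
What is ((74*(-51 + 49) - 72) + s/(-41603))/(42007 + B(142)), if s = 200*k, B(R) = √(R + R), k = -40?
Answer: -76827946524/14682428957459 + 3657864*√71/14682428957459 ≈ -0.0052305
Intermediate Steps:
B(R) = √2*√R (B(R) = √(2*R) = √2*√R)
s = -8000 (s = 200*(-40) = -8000)
((74*(-51 + 49) - 72) + s/(-41603))/(42007 + B(142)) = ((74*(-51 + 49) - 72) - 8000/(-41603))/(42007 + √2*√142) = ((74*(-2) - 72) - 8000*(-1/41603))/(42007 + 2*√71) = ((-148 - 72) + 8000/41603)/(42007 + 2*√71) = (-220 + 8000/41603)/(42007 + 2*√71) = -9144660/(41603*(42007 + 2*√71))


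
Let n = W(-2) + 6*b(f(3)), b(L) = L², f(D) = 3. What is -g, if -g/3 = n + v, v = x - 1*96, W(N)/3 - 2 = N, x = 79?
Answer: 111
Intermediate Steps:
W(N) = 6 + 3*N
v = -17 (v = 79 - 1*96 = 79 - 96 = -17)
n = 54 (n = (6 + 3*(-2)) + 6*3² = (6 - 6) + 6*9 = 0 + 54 = 54)
g = -111 (g = -3*(54 - 17) = -3*37 = -111)
-g = -1*(-111) = 111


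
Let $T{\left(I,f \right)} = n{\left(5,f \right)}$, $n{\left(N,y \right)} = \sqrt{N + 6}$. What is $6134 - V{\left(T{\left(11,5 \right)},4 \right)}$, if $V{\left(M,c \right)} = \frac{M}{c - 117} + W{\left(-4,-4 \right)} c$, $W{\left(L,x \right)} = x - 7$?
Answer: $6178 + \frac{\sqrt{11}}{113} \approx 6178.0$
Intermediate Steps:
$W{\left(L,x \right)} = -7 + x$ ($W{\left(L,x \right)} = x - 7 = -7 + x$)
$n{\left(N,y \right)} = \sqrt{6 + N}$
$T{\left(I,f \right)} = \sqrt{11}$ ($T{\left(I,f \right)} = \sqrt{6 + 5} = \sqrt{11}$)
$V{\left(M,c \right)} = - 11 c + \frac{M}{-117 + c}$ ($V{\left(M,c \right)} = \frac{M}{c - 117} + \left(-7 - 4\right) c = \frac{M}{-117 + c} - 11 c = - 11 c + \frac{M}{-117 + c}$)
$6134 - V{\left(T{\left(11,5 \right)},4 \right)} = 6134 - \frac{\sqrt{11} - 11 \cdot 4^{2} + 1287 \cdot 4}{-117 + 4} = 6134 - \frac{\sqrt{11} - 176 + 5148}{-113} = 6134 - - \frac{\sqrt{11} - 176 + 5148}{113} = 6134 - - \frac{4972 + \sqrt{11}}{113} = 6134 - \left(-44 - \frac{\sqrt{11}}{113}\right) = 6134 + \left(44 + \frac{\sqrt{11}}{113}\right) = 6178 + \frac{\sqrt{11}}{113}$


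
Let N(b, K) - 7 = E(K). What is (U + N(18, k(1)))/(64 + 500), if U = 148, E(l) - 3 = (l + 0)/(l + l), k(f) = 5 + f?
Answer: 317/1128 ≈ 0.28103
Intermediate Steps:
E(l) = 7/2 (E(l) = 3 + (l + 0)/(l + l) = 3 + l/((2*l)) = 3 + l*(1/(2*l)) = 3 + ½ = 7/2)
N(b, K) = 21/2 (N(b, K) = 7 + 7/2 = 21/2)
(U + N(18, k(1)))/(64 + 500) = (148 + 21/2)/(64 + 500) = (317/2)/564 = (317/2)*(1/564) = 317/1128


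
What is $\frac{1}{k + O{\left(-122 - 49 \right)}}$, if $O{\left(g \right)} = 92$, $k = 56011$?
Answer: $\frac{1}{56103} \approx 1.7824 \cdot 10^{-5}$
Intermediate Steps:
$\frac{1}{k + O{\left(-122 - 49 \right)}} = \frac{1}{56011 + 92} = \frac{1}{56103}$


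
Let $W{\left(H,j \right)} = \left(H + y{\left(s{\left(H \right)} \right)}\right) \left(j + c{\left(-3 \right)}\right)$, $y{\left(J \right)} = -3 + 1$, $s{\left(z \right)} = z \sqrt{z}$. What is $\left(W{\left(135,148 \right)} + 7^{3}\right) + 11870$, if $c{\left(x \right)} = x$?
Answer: $31498$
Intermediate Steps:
$s{\left(z \right)} = z^{\frac{3}{2}}$
$y{\left(J \right)} = -2$
$W{\left(H,j \right)} = \left(-3 + j\right) \left(-2 + H\right)$ ($W{\left(H,j \right)} = \left(H - 2\right) \left(j - 3\right) = \left(-2 + H\right) \left(-3 + j\right) = \left(-3 + j\right) \left(-2 + H\right)$)
$\left(W{\left(135,148 \right)} + 7^{3}\right) + 11870 = \left(\left(6 - 405 - 296 + 135 \cdot 148\right) + 7^{3}\right) + 11870 = \left(\left(6 - 405 - 296 + 19980\right) + 343\right) + 11870 = \left(19285 + 343\right) + 11870 = 19628 + 11870 = 31498$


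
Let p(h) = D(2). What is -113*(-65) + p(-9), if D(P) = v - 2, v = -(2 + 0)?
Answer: 7341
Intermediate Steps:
v = -2 (v = -1*2 = -2)
D(P) = -4 (D(P) = -2 - 2 = -4)
p(h) = -4
-113*(-65) + p(-9) = -113*(-65) - 4 = 7345 - 4 = 7341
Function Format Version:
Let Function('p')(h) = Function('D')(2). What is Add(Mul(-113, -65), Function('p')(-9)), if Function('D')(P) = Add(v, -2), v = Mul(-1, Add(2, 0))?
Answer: 7341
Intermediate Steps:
v = -2 (v = Mul(-1, 2) = -2)
Function('D')(P) = -4 (Function('D')(P) = Add(-2, -2) = -4)
Function('p')(h) = -4
Add(Mul(-113, -65), Function('p')(-9)) = Add(Mul(-113, -65), -4) = Add(7345, -4) = 7341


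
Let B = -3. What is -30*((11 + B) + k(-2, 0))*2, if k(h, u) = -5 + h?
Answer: -60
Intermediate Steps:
-30*((11 + B) + k(-2, 0))*2 = -30*((11 - 3) + (-5 - 2))*2 = -30*(8 - 7)*2 = -30*1*2 = -30*2 = -60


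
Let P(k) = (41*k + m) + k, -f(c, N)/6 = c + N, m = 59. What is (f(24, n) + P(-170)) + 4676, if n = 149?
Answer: -3443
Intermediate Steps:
f(c, N) = -6*N - 6*c (f(c, N) = -6*(c + N) = -6*(N + c) = -6*N - 6*c)
P(k) = 59 + 42*k (P(k) = (41*k + 59) + k = (59 + 41*k) + k = 59 + 42*k)
(f(24, n) + P(-170)) + 4676 = ((-6*149 - 6*24) + (59 + 42*(-170))) + 4676 = ((-894 - 144) + (59 - 7140)) + 4676 = (-1038 - 7081) + 4676 = -8119 + 4676 = -3443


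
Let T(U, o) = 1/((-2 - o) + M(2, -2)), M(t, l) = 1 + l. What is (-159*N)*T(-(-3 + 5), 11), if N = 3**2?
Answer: 1431/14 ≈ 102.21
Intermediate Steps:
N = 9
T(U, o) = 1/(-3 - o) (T(U, o) = 1/((-2 - o) + (1 - 2)) = 1/((-2 - o) - 1) = 1/(-3 - o))
(-159*N)*T(-(-3 + 5), 11) = (-159*9)*(-1/(3 + 11)) = -(-1431)/14 = -1431*(-1/14) = 1431/14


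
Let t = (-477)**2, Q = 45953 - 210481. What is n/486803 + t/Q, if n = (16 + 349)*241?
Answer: -96289094267/80092723984 ≈ -1.2022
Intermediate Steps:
n = 87965 (n = 365*241 = 87965)
Q = -164528
t = 227529
n/486803 + t/Q = 87965/486803 + 227529/(-164528) = 87965*(1/486803) + 227529*(-1/164528) = 87965/486803 - 227529/164528 = -96289094267/80092723984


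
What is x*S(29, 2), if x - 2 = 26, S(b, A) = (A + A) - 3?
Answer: 28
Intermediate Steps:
S(b, A) = -3 + 2*A (S(b, A) = 2*A - 3 = -3 + 2*A)
x = 28 (x = 2 + 26 = 28)
x*S(29, 2) = 28*(-3 + 2*2) = 28*(-3 + 4) = 28*1 = 28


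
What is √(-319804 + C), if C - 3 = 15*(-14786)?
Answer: I*√541591 ≈ 735.93*I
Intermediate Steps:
C = -221787 (C = 3 + 15*(-14786) = 3 - 221790 = -221787)
√(-319804 + C) = √(-319804 - 221787) = √(-541591) = I*√541591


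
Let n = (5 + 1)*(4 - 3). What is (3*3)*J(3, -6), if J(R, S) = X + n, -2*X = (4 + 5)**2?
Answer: -621/2 ≈ -310.50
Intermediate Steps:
X = -81/2 (X = -(4 + 5)**2/2 = -1/2*9**2 = -1/2*81 = -81/2 ≈ -40.500)
n = 6 (n = 6*1 = 6)
J(R, S) = -69/2 (J(R, S) = -81/2 + 6 = -69/2)
(3*3)*J(3, -6) = (3*3)*(-69/2) = 9*(-69/2) = -621/2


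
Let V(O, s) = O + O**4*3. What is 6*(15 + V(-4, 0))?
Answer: 4674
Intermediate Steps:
V(O, s) = O + 3*O**4
6*(15 + V(-4, 0)) = 6*(15 + (-4 + 3*(-4)**4)) = 6*(15 + (-4 + 3*256)) = 6*(15 + (-4 + 768)) = 6*(15 + 764) = 6*779 = 4674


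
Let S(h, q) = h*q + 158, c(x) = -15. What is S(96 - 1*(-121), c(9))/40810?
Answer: -3097/40810 ≈ -0.075888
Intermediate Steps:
S(h, q) = 158 + h*q
S(96 - 1*(-121), c(9))/40810 = (158 + (96 - 1*(-121))*(-15))/40810 = (158 + (96 + 121)*(-15))*(1/40810) = (158 + 217*(-15))*(1/40810) = (158 - 3255)*(1/40810) = -3097*1/40810 = -3097/40810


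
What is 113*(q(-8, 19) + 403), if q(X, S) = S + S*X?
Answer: 30510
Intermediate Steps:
113*(q(-8, 19) + 403) = 113*(19*(1 - 8) + 403) = 113*(19*(-7) + 403) = 113*(-133 + 403) = 113*270 = 30510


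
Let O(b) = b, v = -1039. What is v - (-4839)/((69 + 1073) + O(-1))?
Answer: -1180660/1141 ≈ -1034.8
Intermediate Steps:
v - (-4839)/((69 + 1073) + O(-1)) = -1039 - (-4839)/((69 + 1073) - 1) = -1039 - (-4839)/(1142 - 1) = -1039 - (-4839)/1141 = -1039 - 1*(-4839/1141) = -1039 + 4839/1141 = -1180660/1141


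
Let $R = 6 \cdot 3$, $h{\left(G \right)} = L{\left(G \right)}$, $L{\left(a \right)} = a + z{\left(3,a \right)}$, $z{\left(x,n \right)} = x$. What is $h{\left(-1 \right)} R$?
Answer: $36$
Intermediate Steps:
$L{\left(a \right)} = 3 + a$ ($L{\left(a \right)} = a + 3 = 3 + a$)
$h{\left(G \right)} = 3 + G$
$R = 18$
$h{\left(-1 \right)} R = \left(3 - 1\right) 18 = 2 \cdot 18 = 36$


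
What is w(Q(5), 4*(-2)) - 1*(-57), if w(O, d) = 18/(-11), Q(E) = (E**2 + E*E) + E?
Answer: 609/11 ≈ 55.364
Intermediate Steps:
Q(E) = E + 2*E**2 (Q(E) = (E**2 + E**2) + E = 2*E**2 + E = E + 2*E**2)
w(O, d) = -18/11 (w(O, d) = 18*(-1/11) = -18/11)
w(Q(5), 4*(-2)) - 1*(-57) = -18/11 - 1*(-57) = -18/11 + 57 = 609/11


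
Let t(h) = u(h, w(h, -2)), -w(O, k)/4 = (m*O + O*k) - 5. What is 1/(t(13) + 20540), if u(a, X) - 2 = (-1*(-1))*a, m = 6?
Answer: 1/20555 ≈ 4.8650e-5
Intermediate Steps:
w(O, k) = 20 - 24*O - 4*O*k (w(O, k) = -4*((6*O + O*k) - 5) = -4*(-5 + 6*O + O*k) = 20 - 24*O - 4*O*k)
u(a, X) = 2 + a (u(a, X) = 2 + (-1*(-1))*a = 2 + 1*a = 2 + a)
t(h) = 2 + h
1/(t(13) + 20540) = 1/((2 + 13) + 20540) = 1/(15 + 20540) = 1/20555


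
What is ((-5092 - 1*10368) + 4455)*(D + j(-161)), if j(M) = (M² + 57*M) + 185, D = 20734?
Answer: -414481315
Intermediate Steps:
j(M) = 185 + M² + 57*M
((-5092 - 1*10368) + 4455)*(D + j(-161)) = ((-5092 - 1*10368) + 4455)*(20734 + (185 + (-161)² + 57*(-161))) = ((-5092 - 10368) + 4455)*(20734 + (185 + 25921 - 9177)) = (-15460 + 4455)*(20734 + 16929) = -11005*37663 = -414481315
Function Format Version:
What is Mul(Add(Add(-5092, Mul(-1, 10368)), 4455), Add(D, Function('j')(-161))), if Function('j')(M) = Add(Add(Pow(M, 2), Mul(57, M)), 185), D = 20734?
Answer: -414481315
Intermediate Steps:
Function('j')(M) = Add(185, Pow(M, 2), Mul(57, M))
Mul(Add(Add(-5092, Mul(-1, 10368)), 4455), Add(D, Function('j')(-161))) = Mul(Add(Add(-5092, Mul(-1, 10368)), 4455), Add(20734, Add(185, Pow(-161, 2), Mul(57, -161)))) = Mul(Add(Add(-5092, -10368), 4455), Add(20734, Add(185, 25921, -9177))) = Mul(Add(-15460, 4455), Add(20734, 16929)) = Mul(-11005, 37663) = -414481315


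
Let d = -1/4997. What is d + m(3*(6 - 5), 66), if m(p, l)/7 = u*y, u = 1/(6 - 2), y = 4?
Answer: 34978/4997 ≈ 6.9998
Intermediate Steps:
u = ¼ (u = 1/4 = ¼ ≈ 0.25000)
d = -1/4997 (d = -1*1/4997 = -1/4997 ≈ -0.00020012)
m(p, l) = 7 (m(p, l) = 7*((¼)*4) = 7*1 = 7)
d + m(3*(6 - 5), 66) = -1/4997 + 7 = 34978/4997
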